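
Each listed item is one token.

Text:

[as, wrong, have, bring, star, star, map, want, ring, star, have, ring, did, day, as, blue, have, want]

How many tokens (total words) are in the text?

Tokens: as, wrong, have, bring, star, star, map, want, ring, star, have, ring, did, day, as, blue, have, want
N = 18

18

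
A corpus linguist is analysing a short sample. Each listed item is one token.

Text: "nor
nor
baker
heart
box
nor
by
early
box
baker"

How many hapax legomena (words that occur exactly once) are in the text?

Frequencies: nor:3, baker:2, box:2, heart:1, by:1, early:1
Hapax (freq=1): by, early, heart

3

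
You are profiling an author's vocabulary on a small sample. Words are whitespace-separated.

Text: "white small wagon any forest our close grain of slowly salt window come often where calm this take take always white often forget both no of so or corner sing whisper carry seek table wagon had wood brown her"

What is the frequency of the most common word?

Frequencies: white:2, wagon:2, of:2, often:2, take:2, small:1, any:1, forest:1, our:1, close:1, grain:1, slowly:1, salt:1, window:1, come:1, where:1, calm:1, this:1, always:1, forget:1, … (14 more, each freq 1)
Most common: 'white' with frequency 2.

2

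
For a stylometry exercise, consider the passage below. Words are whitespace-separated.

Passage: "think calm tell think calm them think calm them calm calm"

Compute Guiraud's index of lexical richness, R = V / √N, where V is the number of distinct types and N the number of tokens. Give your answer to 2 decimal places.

N = 11, V = 4.
√N = 3.316625
R = 4 / 3.316625 = 1.21

1.21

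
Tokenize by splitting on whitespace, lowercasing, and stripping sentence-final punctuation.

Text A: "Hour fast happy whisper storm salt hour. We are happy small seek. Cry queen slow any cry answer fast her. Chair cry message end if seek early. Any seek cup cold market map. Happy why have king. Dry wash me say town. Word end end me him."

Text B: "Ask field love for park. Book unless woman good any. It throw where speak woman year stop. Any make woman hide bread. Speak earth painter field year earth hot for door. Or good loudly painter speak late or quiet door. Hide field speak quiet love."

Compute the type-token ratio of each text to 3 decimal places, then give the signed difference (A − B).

0.145

TTR(A) = 35/47 = 0.745
TTR(B) = 27/45 = 0.600
Difference = 0.745 − 0.600 = 0.145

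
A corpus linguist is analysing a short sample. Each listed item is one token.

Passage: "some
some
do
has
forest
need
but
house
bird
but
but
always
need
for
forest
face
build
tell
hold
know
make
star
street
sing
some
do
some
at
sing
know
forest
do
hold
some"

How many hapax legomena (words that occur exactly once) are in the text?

12

Frequencies: some:5, do:3, forest:3, but:3, need:2, hold:2, know:2, sing:2, has:1, house:1, bird:1, always:1, for:1, face:1, build:1, tell:1, make:1, star:1, street:1, at:1
Hapax (freq=1): always, at, bird, build, face, for, has, house, make, star, street, tell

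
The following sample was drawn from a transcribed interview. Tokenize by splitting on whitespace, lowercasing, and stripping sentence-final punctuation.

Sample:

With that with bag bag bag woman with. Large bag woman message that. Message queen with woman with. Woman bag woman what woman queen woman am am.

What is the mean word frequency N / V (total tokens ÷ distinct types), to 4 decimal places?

3.0000

N = 27 tokens, V = 9 types.
Mean frequency = N / V = 27 / 9 = 3.0000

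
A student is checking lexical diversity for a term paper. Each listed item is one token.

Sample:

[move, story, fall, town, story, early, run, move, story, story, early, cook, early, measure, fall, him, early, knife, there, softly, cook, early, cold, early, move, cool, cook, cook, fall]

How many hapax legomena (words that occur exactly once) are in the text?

Frequencies: early:6, story:4, cook:4, move:3, fall:3, town:1, run:1, measure:1, him:1, knife:1, there:1, softly:1, cold:1, cool:1
Hapax (freq=1): cold, cool, him, knife, measure, run, softly, there, town

9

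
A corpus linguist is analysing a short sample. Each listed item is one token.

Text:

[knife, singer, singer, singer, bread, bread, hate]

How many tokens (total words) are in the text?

Tokens: knife, singer, singer, singer, bread, bread, hate
N = 7

7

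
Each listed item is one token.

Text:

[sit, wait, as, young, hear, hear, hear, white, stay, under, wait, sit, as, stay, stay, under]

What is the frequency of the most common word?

Frequencies: hear:3, stay:3, sit:2, wait:2, as:2, under:2, young:1, white:1
Most common: 'hear' with frequency 3.

3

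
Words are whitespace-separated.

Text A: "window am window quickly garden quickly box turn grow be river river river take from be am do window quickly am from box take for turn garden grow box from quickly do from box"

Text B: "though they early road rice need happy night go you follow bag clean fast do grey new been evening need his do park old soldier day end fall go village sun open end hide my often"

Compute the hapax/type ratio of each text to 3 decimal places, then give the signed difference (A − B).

A: hapax=1, V=13, ratio=0.077
B: hapax=28, V=32, ratio=0.875
Difference = 0.077 − 0.875 = -0.798

-0.798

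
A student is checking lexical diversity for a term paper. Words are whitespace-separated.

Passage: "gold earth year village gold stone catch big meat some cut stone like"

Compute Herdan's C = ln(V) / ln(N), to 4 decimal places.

0.9349

N = 13, V = 11.
ln(V) = 2.397895, ln(N) = 2.564949
C = 2.397895 / 2.564949 = 0.9349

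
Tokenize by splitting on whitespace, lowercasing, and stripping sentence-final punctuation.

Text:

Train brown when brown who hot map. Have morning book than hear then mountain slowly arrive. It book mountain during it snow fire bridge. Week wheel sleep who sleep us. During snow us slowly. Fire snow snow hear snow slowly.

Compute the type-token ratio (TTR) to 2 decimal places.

N = 40 tokens, V = 24 types.
TTR = V / N = 24 / 40 = 0.60

0.60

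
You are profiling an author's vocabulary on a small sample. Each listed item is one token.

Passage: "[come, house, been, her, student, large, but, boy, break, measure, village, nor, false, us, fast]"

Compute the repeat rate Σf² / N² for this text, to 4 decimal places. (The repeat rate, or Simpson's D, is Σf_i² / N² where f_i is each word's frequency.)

Frequencies: come:1, house:1, been:1, her:1, student:1, large:1, but:1, boy:1, break:1, measure:1, village:1, nor:1, false:1, us:1, fast:1
Σf² = 15; N² = 225
Repeat rate = 15 / 225 = 0.0667

0.0667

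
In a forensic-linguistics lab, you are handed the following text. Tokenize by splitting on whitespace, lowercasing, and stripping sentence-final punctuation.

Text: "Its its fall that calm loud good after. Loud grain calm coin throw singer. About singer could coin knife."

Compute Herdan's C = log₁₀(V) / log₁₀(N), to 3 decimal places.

N = 19, V = 14.
log₁₀(V) = 1.146128, log₁₀(N) = 1.278754
C = 1.146128 / 1.278754 = 0.896

0.896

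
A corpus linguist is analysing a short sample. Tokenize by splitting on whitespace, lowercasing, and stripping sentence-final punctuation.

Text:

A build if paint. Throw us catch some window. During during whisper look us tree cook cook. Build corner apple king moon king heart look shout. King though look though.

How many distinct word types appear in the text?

21

Distinct types: {a, apple, build, catch, cook, corner, during, heart, if, king, look, moon, paint, shout, some, though, throw, tree, us, whisper, window}
V = 21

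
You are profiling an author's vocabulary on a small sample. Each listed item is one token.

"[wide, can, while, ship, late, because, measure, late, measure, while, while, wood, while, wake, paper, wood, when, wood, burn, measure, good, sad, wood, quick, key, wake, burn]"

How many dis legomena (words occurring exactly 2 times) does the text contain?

Frequencies: while:4, wood:4, measure:3, late:2, wake:2, burn:2, wide:1, can:1, ship:1, because:1, paper:1, when:1, good:1, sad:1, quick:1, key:1
Words with frequency 2: burn, late, wake

3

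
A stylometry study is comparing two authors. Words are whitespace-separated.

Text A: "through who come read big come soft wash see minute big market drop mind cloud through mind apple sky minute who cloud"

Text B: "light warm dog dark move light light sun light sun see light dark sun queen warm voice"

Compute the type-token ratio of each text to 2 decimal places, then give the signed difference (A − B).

TTR(A) = 15/22 = 0.68
TTR(B) = 9/17 = 0.53
Difference = 0.68 − 0.53 = 0.15

0.15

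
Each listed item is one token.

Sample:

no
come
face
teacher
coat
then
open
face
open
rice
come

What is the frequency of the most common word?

2

Frequencies: come:2, face:2, open:2, no:1, teacher:1, coat:1, then:1, rice:1
Most common: 'come' with frequency 2.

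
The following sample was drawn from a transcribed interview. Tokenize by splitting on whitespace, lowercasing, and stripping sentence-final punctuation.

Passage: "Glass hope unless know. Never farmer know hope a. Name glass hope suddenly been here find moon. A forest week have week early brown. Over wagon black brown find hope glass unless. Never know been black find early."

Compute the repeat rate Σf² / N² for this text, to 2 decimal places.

0.06

Frequencies: hope:4, glass:3, know:3, find:3, unless:2, never:2, a:2, been:2, week:2, early:2, brown:2, black:2, farmer:1, name:1, suddenly:1, here:1, moon:1, forest:1, have:1, over:1, … (1 more, each freq 1)
Σf² = 84; N² = 1444
Repeat rate = 84 / 1444 = 0.06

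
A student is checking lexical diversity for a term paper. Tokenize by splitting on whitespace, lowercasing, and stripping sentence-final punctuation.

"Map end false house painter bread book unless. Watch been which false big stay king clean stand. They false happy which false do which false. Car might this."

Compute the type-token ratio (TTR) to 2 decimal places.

N = 28 tokens, V = 22 types.
TTR = V / N = 22 / 28 = 0.79

0.79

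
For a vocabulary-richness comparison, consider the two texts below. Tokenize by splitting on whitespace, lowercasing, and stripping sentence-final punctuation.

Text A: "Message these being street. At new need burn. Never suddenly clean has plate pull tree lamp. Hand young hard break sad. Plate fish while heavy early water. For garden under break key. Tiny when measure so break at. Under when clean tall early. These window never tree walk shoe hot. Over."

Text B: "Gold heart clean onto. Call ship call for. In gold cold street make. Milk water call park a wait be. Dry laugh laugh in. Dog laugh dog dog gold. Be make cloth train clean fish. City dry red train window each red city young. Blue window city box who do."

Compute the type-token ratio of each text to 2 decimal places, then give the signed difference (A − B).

TTR(A) = 40/51 = 0.78
TTR(B) = 32/50 = 0.64
Difference = 0.78 − 0.64 = 0.14

0.14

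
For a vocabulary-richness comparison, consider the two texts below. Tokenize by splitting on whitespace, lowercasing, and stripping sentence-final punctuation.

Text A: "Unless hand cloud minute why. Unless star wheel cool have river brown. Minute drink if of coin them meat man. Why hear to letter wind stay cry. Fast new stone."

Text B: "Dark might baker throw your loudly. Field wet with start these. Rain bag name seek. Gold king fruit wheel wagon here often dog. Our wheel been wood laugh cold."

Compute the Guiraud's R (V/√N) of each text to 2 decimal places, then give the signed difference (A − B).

-0.27

A: V=27, N=30, R=4.93
B: V=28, N=29, R=5.20
Difference = 4.93 − 5.20 = -0.27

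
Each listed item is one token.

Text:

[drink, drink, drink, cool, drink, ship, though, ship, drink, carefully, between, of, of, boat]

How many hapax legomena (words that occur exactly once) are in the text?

Frequencies: drink:5, ship:2, of:2, cool:1, though:1, carefully:1, between:1, boat:1
Hapax (freq=1): between, boat, carefully, cool, though

5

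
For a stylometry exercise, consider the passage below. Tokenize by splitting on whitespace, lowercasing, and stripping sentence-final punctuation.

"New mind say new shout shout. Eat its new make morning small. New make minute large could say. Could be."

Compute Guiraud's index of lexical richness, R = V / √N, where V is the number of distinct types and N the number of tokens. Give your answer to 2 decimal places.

N = 20, V = 13.
√N = 4.472136
R = 13 / 4.472136 = 2.91

2.91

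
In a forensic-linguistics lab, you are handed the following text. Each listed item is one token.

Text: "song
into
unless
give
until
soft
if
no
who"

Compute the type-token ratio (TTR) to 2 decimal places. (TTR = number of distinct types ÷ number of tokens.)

N = 9 tokens, V = 9 types.
TTR = V / N = 9 / 9 = 1.00

1.00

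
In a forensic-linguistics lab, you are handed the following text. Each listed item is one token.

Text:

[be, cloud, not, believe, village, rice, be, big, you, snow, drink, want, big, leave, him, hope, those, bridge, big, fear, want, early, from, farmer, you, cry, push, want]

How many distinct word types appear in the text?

22

Distinct types: {be, believe, big, bridge, cloud, cry, drink, early, farmer, fear, from, him, hope, leave, not, push, rice, snow, those, village, want, you}
V = 22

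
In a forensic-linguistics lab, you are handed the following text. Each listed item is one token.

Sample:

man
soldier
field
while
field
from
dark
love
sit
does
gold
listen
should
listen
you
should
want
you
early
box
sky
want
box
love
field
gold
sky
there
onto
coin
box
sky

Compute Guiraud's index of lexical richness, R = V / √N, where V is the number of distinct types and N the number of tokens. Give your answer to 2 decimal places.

N = 32, V = 20.
√N = 5.656854
R = 20 / 5.656854 = 3.54

3.54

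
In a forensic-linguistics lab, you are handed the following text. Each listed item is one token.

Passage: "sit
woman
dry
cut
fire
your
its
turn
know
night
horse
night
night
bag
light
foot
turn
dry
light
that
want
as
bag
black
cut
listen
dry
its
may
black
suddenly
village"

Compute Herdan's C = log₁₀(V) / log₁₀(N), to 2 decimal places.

N = 32, V = 22.
log₁₀(V) = 1.342423, log₁₀(N) = 1.505150
C = 1.342423 / 1.505150 = 0.89

0.89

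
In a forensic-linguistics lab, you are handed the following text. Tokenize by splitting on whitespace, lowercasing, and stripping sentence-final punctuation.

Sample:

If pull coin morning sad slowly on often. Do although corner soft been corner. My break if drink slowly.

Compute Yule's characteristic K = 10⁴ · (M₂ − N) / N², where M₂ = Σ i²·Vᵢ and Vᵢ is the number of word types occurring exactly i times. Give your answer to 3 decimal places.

Frequencies: if:2, slowly:2, corner:2, pull:1, coin:1, morning:1, sad:1, on:1, often:1, do:1, although:1, soft:1, been:1, my:1, break:1, drink:1
N = 19. Frequency spectrum: V_1=13, V_2=3
M₂ = 1²·13 + 2²·3 = 25
K = 10000 × (25 − 19) / 19² = 166.205

166.205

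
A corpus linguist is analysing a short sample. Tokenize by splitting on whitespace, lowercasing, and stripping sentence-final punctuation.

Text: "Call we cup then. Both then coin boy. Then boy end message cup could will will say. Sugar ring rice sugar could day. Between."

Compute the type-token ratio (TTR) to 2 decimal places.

0.71

N = 24 tokens, V = 17 types.
TTR = V / N = 17 / 24 = 0.71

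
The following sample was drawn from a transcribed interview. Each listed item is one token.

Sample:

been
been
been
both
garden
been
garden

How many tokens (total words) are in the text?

7

Tokens: been, been, been, both, garden, been, garden
N = 7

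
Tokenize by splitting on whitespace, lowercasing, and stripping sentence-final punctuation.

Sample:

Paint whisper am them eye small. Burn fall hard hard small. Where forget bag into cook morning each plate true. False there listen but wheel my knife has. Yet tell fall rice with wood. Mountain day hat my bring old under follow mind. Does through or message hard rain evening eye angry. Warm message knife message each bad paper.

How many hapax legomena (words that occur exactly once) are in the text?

Frequencies: hard:3, message:3, eye:2, small:2, fall:2, each:2, my:2, knife:2, paint:1, whisper:1, am:1, them:1, burn:1, where:1, forget:1, bag:1, into:1, cook:1, morning:1, plate:1, … (29 more, each freq 1)
Hapax (freq=1): am, angry, bad, bag, bring, burn, but, cook, day, does, evening, false, follow, forget, has, hat, into, listen, mind, morning, mountain, old, or, paint, paper, plate, rain, rice, tell, them, there, through, true, under, warm, wheel, where, whisper, with, wood, yet

41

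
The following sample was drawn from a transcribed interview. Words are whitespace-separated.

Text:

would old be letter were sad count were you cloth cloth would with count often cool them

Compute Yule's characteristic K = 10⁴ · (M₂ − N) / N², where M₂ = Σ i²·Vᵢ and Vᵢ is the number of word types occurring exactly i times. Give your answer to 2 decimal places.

276.82

Frequencies: would:2, were:2, count:2, cloth:2, old:1, be:1, letter:1, sad:1, you:1, with:1, often:1, cool:1, them:1
N = 17. Frequency spectrum: V_1=9, V_2=4
M₂ = 1²·9 + 2²·4 = 25
K = 10000 × (25 − 17) / 17² = 276.82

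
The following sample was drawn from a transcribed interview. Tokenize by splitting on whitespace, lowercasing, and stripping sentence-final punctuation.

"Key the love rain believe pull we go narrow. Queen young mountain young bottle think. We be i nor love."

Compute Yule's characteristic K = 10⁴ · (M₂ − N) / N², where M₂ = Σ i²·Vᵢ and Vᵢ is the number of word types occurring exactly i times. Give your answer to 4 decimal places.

150.0000

Frequencies: love:2, we:2, young:2, key:1, the:1, rain:1, believe:1, pull:1, go:1, narrow:1, queen:1, mountain:1, bottle:1, think:1, be:1, i:1, nor:1
N = 20. Frequency spectrum: V_1=14, V_2=3
M₂ = 1²·14 + 2²·3 = 26
K = 10000 × (26 − 20) / 20² = 150.0000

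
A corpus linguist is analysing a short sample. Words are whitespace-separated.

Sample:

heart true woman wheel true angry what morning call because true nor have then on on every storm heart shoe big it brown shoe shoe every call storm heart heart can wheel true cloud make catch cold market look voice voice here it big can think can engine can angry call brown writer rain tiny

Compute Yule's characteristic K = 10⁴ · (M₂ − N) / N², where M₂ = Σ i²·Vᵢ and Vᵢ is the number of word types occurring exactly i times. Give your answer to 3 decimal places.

218.182

Frequencies: heart:4, true:4, can:4, call:3, shoe:3, wheel:2, angry:2, on:2, every:2, storm:2, big:2, it:2, brown:2, voice:2, woman:1, what:1, morning:1, because:1, nor:1, have:1, … (13 more, each freq 1)
N = 55. Frequency spectrum: V_1=19, V_2=9, V_3=2, V_4=3
M₂ = 1²·19 + 2²·9 + 3²·2 + 4²·3 = 121
K = 10000 × (121 − 55) / 55² = 218.182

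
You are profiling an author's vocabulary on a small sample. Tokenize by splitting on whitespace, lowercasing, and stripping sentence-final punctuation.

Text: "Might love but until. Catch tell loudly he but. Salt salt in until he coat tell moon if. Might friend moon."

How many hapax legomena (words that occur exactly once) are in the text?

Frequencies: might:2, but:2, until:2, tell:2, he:2, salt:2, moon:2, love:1, catch:1, loudly:1, in:1, coat:1, if:1, friend:1
Hapax (freq=1): catch, coat, friend, if, in, loudly, love

7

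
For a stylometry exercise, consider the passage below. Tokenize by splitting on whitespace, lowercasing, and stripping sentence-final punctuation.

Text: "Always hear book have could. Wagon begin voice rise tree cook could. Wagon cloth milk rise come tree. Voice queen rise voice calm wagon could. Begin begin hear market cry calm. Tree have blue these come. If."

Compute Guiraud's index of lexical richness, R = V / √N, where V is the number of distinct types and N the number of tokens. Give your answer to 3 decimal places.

N = 37, V = 21.
√N = 6.082763
R = 21 / 6.082763 = 3.452

3.452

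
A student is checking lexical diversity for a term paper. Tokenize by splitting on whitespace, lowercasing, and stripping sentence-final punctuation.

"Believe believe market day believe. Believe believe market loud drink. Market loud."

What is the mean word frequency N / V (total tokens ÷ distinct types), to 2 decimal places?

2.40

N = 12 tokens, V = 5 types.
Mean frequency = N / V = 12 / 5 = 2.40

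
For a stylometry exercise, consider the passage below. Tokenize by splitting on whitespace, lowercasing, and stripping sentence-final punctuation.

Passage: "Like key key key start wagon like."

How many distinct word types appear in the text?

4

Distinct types: {key, like, start, wagon}
V = 4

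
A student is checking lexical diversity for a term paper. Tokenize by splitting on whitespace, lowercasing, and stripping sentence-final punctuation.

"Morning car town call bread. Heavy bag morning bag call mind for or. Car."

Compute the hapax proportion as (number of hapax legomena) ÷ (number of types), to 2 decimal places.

Frequencies: morning:2, car:2, call:2, bag:2, town:1, bread:1, heavy:1, mind:1, for:1, or:1
Hapax count = 6; type count = 10.
Ratio = 6 / 10 = 0.60

0.60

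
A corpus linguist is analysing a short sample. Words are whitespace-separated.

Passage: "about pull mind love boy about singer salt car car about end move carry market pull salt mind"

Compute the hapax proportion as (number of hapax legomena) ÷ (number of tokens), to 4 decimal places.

0.3889

Frequencies: about:3, pull:2, mind:2, salt:2, car:2, love:1, boy:1, singer:1, end:1, move:1, carry:1, market:1
Hapax count = 7; token count = 18.
Ratio = 7 / 18 = 0.3889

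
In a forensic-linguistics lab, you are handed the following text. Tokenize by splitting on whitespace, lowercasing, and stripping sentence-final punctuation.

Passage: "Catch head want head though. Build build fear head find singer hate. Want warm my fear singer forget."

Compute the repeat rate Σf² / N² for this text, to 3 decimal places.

0.099

Frequencies: head:3, want:2, build:2, fear:2, singer:2, catch:1, though:1, find:1, hate:1, warm:1, my:1, forget:1
Σf² = 32; N² = 324
Repeat rate = 32 / 324 = 0.099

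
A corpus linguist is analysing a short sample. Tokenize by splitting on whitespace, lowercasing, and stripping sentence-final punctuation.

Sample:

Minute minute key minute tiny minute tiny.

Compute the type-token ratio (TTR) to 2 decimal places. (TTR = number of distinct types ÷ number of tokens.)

0.43

N = 7 tokens, V = 3 types.
TTR = V / N = 3 / 7 = 0.43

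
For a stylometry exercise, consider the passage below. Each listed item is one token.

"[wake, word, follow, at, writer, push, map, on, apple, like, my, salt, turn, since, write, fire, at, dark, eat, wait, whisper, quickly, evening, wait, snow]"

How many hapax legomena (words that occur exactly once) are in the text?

Frequencies: at:2, wait:2, wake:1, word:1, follow:1, writer:1, push:1, map:1, on:1, apple:1, like:1, my:1, salt:1, turn:1, since:1, write:1, fire:1, dark:1, eat:1, whisper:1, … (3 more, each freq 1)
Hapax (freq=1): apple, dark, eat, evening, fire, follow, like, map, my, on, push, quickly, salt, since, snow, turn, wake, whisper, word, write, writer

21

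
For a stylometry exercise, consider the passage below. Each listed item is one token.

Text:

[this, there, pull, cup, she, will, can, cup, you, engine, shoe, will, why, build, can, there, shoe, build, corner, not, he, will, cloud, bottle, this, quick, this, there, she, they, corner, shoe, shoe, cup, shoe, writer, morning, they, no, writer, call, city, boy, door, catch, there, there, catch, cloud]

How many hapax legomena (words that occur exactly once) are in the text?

14

Frequencies: there:5, shoe:5, this:3, cup:3, will:3, she:2, can:2, build:2, corner:2, cloud:2, they:2, writer:2, catch:2, pull:1, you:1, engine:1, why:1, not:1, he:1, bottle:1, … (7 more, each freq 1)
Hapax (freq=1): bottle, boy, call, city, door, engine, he, morning, no, not, pull, quick, why, you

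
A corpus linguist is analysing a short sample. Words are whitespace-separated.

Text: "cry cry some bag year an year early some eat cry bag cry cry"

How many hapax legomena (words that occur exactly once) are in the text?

Frequencies: cry:5, some:2, bag:2, year:2, an:1, early:1, eat:1
Hapax (freq=1): an, early, eat

3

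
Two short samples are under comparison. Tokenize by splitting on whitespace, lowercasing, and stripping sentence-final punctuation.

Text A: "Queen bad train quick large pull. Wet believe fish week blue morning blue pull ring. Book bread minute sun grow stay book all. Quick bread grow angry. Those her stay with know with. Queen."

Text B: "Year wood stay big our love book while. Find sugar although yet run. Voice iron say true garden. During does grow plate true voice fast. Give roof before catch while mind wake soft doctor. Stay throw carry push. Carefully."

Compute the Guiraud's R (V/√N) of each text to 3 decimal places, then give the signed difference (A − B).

-1.317

A: V=25, N=34, R=4.287
B: V=35, N=39, R=5.604
Difference = 4.287 − 5.604 = -1.317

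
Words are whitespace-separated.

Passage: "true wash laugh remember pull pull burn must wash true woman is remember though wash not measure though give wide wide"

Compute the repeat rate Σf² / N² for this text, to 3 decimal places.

Frequencies: wash:3, true:2, remember:2, pull:2, though:2, wide:2, laugh:1, burn:1, must:1, woman:1, is:1, not:1, measure:1, give:1
Σf² = 37; N² = 441
Repeat rate = 37 / 441 = 0.084

0.084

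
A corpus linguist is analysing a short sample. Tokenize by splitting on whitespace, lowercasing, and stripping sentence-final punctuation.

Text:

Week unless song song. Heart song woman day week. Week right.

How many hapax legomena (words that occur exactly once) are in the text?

5

Frequencies: week:3, song:3, unless:1, heart:1, woman:1, day:1, right:1
Hapax (freq=1): day, heart, right, unless, woman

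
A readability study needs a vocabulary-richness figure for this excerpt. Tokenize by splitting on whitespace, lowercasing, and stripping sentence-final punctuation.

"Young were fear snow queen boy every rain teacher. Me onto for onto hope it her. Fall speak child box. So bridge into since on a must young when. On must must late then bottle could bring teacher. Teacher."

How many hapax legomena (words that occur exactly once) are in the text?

Frequencies: teacher:3, must:3, young:2, onto:2, on:2, were:1, fear:1, snow:1, queen:1, boy:1, every:1, rain:1, me:1, for:1, hope:1, it:1, her:1, fall:1, speak:1, child:1, … (12 more, each freq 1)
Hapax (freq=1): a, bottle, box, boy, bridge, bring, child, could, every, fall, fear, for, her, hope, into, it, late, me, queen, rain, since, snow, so, speak, then, were, when

27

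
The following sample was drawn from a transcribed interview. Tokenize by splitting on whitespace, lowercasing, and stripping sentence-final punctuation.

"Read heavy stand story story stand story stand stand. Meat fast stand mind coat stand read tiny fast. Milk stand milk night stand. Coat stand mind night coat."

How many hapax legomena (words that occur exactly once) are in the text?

3

Frequencies: stand:9, story:3, coat:3, read:2, fast:2, mind:2, milk:2, night:2, heavy:1, meat:1, tiny:1
Hapax (freq=1): heavy, meat, tiny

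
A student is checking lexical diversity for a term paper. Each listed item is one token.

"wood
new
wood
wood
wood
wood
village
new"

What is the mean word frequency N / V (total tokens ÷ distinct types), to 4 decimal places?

2.6667

N = 8 tokens, V = 3 types.
Mean frequency = N / V = 8 / 3 = 2.6667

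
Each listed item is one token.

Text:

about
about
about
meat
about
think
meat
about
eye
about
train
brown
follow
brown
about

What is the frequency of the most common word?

7

Frequencies: about:7, meat:2, brown:2, think:1, eye:1, train:1, follow:1
Most common: 'about' with frequency 7.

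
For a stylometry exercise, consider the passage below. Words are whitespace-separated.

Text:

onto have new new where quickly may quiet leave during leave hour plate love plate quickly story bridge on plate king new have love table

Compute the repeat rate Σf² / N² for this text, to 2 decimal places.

Frequencies: new:3, plate:3, have:2, quickly:2, leave:2, love:2, onto:1, where:1, may:1, quiet:1, during:1, hour:1, story:1, bridge:1, on:1, king:1, table:1
Σf² = 45; N² = 625
Repeat rate = 45 / 625 = 0.07

0.07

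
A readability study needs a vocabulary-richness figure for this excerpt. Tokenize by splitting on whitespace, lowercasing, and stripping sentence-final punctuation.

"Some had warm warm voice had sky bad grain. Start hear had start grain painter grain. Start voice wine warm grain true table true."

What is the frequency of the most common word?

Frequencies: grain:4, had:3, warm:3, start:3, voice:2, true:2, some:1, sky:1, bad:1, hear:1, painter:1, wine:1, table:1
Most common: 'grain' with frequency 4.

4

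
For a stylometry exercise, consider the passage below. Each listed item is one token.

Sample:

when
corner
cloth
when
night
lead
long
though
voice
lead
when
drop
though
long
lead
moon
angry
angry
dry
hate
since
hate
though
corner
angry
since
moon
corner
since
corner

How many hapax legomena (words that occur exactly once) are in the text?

5

Frequencies: corner:4, when:3, lead:3, though:3, angry:3, since:3, long:2, moon:2, hate:2, cloth:1, night:1, voice:1, drop:1, dry:1
Hapax (freq=1): cloth, drop, dry, night, voice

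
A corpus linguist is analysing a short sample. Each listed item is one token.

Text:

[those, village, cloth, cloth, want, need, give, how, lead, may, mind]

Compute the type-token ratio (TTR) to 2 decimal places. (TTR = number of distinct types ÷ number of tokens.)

N = 11 tokens, V = 10 types.
TTR = V / N = 10 / 11 = 0.91

0.91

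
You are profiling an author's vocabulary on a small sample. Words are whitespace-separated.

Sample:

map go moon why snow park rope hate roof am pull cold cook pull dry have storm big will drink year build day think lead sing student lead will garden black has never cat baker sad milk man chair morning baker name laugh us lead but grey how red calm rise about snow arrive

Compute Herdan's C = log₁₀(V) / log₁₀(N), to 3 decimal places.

0.970

N = 54, V = 48.
log₁₀(V) = 1.681241, log₁₀(N) = 1.732394
C = 1.681241 / 1.732394 = 0.970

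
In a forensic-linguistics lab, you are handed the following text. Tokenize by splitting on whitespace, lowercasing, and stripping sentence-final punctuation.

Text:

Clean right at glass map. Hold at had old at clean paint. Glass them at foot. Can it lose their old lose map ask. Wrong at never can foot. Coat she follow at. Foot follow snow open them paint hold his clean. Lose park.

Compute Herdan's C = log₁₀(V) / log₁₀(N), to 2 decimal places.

N = 44, V = 25.
log₁₀(V) = 1.397940, log₁₀(N) = 1.643453
C = 1.397940 / 1.643453 = 0.85

0.85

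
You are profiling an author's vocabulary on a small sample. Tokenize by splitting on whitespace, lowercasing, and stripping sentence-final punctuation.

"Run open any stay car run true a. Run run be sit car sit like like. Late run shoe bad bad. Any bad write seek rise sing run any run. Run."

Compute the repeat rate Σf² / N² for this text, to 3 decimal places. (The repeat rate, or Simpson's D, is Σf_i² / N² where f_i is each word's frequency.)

0.109

Frequencies: run:8, any:3, bad:3, car:2, sit:2, like:2, open:1, stay:1, true:1, a:1, be:1, late:1, shoe:1, write:1, seek:1, rise:1, sing:1
Σf² = 105; N² = 961
Repeat rate = 105 / 961 = 0.109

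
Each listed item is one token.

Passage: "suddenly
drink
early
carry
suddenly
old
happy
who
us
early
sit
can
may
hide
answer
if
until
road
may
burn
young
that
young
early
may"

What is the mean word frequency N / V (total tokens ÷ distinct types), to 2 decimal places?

1.32

N = 25 tokens, V = 19 types.
Mean frequency = N / V = 25 / 19 = 1.32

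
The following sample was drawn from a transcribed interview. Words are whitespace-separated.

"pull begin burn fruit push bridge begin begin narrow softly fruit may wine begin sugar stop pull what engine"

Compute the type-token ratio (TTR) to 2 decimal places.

0.74

N = 19 tokens, V = 14 types.
TTR = V / N = 14 / 19 = 0.74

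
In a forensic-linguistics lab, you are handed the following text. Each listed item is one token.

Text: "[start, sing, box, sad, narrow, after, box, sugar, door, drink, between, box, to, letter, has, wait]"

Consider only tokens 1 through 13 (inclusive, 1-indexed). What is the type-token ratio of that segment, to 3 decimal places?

0.846

Segment tokens 1–13: start, sing, box, sad, narrow, after, box, sugar, door, drink, between, box, to
Segment N = 13, segment V = 11.
TTR = 11 / 13 = 0.846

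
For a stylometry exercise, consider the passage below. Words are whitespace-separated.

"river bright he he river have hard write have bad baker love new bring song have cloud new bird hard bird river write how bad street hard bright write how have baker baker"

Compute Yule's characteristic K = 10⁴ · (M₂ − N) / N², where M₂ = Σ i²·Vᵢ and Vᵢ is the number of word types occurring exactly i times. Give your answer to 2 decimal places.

Frequencies: have:4, river:3, hard:3, write:3, baker:3, bright:2, he:2, bad:2, new:2, bird:2, how:2, love:1, bring:1, song:1, cloud:1, street:1
N = 33. Frequency spectrum: V_1=5, V_2=6, V_3=4, V_4=1
M₂ = 1²·5 + 2²·6 + 3²·4 + 4²·1 = 81
K = 10000 × (81 − 33) / 33² = 440.77

440.77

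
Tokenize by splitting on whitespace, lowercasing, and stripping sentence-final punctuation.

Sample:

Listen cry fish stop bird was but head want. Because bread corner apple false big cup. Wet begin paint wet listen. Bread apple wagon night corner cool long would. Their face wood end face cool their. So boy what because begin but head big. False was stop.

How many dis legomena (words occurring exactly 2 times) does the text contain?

Frequencies: listen:2, stop:2, was:2, but:2, head:2, because:2, bread:2, corner:2, apple:2, false:2, big:2, wet:2, begin:2, cool:2, their:2, face:2, cry:1, fish:1, bird:1, want:1, … (11 more, each freq 1)
Words with frequency 2: apple, because, begin, big, bread, but, cool, corner, face, false, head, listen, stop, their, was, wet

16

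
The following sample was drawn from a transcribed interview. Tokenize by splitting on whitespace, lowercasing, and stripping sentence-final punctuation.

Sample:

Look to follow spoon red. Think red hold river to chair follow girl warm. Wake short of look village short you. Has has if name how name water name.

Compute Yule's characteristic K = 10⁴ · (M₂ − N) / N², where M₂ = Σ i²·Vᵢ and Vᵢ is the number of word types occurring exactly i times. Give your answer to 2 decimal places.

Frequencies: name:3, look:2, to:2, follow:2, red:2, short:2, has:2, spoon:1, think:1, hold:1, river:1, chair:1, girl:1, warm:1, wake:1, of:1, village:1, you:1, if:1, how:1, … (1 more, each freq 1)
N = 29. Frequency spectrum: V_1=14, V_2=6, V_3=1
M₂ = 1²·14 + 2²·6 + 3²·1 = 47
K = 10000 × (47 − 29) / 29² = 214.03

214.03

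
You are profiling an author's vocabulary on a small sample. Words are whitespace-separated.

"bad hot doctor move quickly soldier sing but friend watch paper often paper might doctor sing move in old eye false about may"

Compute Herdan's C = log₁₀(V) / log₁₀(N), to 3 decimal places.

N = 23, V = 19.
log₁₀(V) = 1.278754, log₁₀(N) = 1.361728
C = 1.278754 / 1.361728 = 0.939

0.939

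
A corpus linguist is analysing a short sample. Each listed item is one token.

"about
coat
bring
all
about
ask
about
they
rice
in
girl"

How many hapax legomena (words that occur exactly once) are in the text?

8

Frequencies: about:3, coat:1, bring:1, all:1, ask:1, they:1, rice:1, in:1, girl:1
Hapax (freq=1): all, ask, bring, coat, girl, in, rice, they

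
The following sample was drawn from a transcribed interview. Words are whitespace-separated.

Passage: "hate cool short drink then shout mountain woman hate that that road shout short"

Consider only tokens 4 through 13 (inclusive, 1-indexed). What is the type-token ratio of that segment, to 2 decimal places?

Segment tokens 4–13: drink, then, shout, mountain, woman, hate, that, that, road, shout
Segment N = 10, segment V = 8.
TTR = 8 / 10 = 0.80

0.80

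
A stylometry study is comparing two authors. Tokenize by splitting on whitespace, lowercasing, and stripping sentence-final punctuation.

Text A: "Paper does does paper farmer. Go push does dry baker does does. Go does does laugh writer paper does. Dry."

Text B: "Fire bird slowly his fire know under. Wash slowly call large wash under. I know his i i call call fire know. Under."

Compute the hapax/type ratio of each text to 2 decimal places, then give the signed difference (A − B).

0.36

A: hapax=5, V=9, ratio=0.56
B: hapax=2, V=10, ratio=0.20
Difference = 0.56 − 0.20 = 0.36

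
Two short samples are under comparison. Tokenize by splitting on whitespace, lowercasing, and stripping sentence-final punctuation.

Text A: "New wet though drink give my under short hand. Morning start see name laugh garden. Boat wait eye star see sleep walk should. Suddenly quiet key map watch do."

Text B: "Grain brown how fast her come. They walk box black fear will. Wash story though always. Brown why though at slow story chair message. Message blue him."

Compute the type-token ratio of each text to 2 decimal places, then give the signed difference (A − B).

0.12

TTR(A) = 28/29 = 0.97
TTR(B) = 23/27 = 0.85
Difference = 0.97 − 0.85 = 0.12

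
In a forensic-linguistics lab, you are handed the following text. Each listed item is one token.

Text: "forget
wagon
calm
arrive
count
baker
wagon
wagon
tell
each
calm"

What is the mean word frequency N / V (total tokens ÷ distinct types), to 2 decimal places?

N = 11 tokens, V = 8 types.
Mean frequency = N / V = 11 / 8 = 1.38

1.38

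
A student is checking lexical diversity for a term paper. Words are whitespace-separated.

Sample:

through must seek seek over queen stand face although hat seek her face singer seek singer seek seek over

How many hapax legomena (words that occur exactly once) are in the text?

Frequencies: seek:6, over:2, face:2, singer:2, through:1, must:1, queen:1, stand:1, although:1, hat:1, her:1
Hapax (freq=1): although, hat, her, must, queen, stand, through

7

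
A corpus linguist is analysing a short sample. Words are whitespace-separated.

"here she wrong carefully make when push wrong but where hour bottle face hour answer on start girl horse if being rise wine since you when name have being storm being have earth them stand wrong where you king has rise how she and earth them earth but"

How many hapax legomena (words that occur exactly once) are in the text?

Frequencies: wrong:3, being:3, earth:3, she:2, when:2, but:2, where:2, hour:2, rise:2, you:2, have:2, them:2, here:1, carefully:1, make:1, push:1, bottle:1, face:1, answer:1, on:1, … (13 more, each freq 1)
Hapax (freq=1): and, answer, bottle, carefully, face, girl, has, here, horse, how, if, king, make, name, on, push, since, stand, start, storm, wine

21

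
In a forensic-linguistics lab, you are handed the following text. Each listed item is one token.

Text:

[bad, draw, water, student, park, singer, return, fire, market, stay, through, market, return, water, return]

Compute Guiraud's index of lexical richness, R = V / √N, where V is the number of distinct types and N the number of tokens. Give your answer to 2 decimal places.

2.84

N = 15, V = 11.
√N = 3.872983
R = 11 / 3.872983 = 2.84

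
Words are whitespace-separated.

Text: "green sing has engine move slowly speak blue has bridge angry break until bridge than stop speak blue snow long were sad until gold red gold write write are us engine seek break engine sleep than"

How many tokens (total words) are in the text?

Tokens: green, sing, has, engine, move, slowly, speak, blue, has, bridge, angry, break, until, bridge, than, stop, speak, blue, snow, long, were, sad, until, gold, red, gold, write, write, are, us, engine, seek, break, engine, sleep, than
N = 36

36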